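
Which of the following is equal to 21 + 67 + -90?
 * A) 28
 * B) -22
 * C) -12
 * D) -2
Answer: D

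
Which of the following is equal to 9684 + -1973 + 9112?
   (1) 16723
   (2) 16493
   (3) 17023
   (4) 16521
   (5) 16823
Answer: 5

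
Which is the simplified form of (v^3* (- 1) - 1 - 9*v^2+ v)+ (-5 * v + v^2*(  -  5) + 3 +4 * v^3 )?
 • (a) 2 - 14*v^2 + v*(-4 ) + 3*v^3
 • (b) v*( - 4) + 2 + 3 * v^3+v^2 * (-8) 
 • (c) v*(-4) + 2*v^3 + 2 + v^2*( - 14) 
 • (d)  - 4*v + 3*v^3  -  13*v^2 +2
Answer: a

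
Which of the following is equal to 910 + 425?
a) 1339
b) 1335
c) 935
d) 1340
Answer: b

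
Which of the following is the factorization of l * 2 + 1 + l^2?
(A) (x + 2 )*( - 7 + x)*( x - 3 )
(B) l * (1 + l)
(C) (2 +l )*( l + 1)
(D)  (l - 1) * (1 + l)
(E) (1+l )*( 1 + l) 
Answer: E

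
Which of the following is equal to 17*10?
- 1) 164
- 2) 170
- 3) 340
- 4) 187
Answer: 2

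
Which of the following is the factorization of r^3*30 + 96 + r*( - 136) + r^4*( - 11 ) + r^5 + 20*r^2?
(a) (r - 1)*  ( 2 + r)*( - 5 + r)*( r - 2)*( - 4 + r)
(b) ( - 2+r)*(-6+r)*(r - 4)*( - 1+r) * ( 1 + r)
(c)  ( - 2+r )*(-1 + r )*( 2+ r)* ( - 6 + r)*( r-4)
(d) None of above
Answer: c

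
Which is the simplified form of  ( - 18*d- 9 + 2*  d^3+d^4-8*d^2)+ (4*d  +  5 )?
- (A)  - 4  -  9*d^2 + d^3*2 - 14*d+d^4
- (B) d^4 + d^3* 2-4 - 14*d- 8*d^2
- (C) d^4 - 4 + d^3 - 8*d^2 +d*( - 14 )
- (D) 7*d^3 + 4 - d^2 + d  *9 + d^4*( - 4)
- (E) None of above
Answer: B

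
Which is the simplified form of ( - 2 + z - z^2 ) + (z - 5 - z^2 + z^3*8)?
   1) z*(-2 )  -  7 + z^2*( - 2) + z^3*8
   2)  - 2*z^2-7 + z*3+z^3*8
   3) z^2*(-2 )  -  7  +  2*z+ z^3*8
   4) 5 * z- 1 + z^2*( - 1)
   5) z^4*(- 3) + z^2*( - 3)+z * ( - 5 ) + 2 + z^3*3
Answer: 3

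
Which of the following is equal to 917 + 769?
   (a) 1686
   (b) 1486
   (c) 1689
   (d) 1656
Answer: a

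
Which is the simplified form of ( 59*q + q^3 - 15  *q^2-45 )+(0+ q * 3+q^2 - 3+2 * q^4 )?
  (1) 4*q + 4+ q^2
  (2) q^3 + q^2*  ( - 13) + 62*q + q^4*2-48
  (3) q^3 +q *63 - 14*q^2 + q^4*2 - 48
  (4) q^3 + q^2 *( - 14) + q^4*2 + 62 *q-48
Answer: 4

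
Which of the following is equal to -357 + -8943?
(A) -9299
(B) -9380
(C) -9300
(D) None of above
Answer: C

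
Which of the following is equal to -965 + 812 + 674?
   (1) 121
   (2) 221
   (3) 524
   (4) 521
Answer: 4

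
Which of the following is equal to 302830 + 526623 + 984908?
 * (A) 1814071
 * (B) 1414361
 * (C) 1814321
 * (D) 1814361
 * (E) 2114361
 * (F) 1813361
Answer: D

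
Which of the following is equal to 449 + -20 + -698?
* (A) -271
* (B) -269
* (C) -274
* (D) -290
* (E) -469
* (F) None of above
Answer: B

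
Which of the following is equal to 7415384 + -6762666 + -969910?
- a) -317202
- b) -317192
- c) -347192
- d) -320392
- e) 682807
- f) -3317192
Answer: b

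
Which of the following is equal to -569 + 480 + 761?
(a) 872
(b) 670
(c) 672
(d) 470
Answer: c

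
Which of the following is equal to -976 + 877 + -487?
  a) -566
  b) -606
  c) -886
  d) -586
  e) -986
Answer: d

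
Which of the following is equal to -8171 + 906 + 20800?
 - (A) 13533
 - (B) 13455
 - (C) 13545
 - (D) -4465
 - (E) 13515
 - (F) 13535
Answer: F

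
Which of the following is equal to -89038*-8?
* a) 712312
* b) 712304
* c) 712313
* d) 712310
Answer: b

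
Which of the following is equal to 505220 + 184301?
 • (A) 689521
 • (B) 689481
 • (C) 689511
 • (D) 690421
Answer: A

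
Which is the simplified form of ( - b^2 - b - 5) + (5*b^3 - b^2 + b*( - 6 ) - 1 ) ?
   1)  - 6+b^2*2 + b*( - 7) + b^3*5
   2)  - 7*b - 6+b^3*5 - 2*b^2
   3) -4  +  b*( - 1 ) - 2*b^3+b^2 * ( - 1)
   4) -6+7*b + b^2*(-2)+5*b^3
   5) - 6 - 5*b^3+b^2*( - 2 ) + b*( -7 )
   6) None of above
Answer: 2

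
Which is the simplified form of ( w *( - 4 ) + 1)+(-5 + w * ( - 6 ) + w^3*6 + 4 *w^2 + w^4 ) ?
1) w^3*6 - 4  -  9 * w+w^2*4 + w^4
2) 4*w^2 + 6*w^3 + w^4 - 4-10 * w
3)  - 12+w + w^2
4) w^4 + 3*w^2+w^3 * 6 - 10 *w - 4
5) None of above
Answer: 2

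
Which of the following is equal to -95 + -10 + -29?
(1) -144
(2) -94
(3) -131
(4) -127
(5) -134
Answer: 5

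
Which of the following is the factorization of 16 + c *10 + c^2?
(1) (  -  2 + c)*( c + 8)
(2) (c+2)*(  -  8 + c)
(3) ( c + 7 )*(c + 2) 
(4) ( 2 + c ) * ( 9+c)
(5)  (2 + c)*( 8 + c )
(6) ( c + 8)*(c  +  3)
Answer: 5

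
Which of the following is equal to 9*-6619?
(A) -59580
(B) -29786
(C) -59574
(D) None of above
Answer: D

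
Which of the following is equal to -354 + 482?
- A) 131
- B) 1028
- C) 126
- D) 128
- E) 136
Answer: D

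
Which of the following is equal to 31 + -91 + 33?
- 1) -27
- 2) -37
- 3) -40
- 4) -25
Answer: 1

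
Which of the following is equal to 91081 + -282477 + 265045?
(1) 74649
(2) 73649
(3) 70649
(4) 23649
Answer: 2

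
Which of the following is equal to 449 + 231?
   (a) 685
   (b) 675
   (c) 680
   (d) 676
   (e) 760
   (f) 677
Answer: c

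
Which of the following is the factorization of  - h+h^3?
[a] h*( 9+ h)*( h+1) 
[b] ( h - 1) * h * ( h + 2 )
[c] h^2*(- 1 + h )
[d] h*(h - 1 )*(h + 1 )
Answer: d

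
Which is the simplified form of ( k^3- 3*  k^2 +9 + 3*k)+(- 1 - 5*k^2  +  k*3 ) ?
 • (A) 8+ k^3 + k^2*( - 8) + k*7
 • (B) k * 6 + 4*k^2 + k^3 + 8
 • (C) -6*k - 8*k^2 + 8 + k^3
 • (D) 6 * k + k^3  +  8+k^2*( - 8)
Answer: D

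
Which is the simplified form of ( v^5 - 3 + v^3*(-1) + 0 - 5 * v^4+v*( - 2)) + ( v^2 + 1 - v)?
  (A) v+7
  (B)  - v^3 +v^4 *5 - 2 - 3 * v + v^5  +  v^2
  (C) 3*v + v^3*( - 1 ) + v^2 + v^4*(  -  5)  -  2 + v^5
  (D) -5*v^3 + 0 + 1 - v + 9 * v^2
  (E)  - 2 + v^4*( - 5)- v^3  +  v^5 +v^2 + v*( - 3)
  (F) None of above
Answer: E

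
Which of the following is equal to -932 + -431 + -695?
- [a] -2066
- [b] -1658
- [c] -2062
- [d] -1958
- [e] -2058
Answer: e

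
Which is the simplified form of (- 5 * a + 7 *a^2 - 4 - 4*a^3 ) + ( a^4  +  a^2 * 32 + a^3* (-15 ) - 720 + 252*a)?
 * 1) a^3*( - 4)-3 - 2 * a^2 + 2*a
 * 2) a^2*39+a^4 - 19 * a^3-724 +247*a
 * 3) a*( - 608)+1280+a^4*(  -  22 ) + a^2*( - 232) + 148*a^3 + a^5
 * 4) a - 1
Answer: 2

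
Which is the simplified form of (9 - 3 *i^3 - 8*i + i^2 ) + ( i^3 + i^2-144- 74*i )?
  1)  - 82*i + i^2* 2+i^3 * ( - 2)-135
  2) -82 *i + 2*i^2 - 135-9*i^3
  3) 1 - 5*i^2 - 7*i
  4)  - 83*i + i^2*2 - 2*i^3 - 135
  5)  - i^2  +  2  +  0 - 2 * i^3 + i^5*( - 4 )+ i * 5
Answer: 1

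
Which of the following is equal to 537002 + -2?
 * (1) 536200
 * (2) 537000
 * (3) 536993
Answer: 2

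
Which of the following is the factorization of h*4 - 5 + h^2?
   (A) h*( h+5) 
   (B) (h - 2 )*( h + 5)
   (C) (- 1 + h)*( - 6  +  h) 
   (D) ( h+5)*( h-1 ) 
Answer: D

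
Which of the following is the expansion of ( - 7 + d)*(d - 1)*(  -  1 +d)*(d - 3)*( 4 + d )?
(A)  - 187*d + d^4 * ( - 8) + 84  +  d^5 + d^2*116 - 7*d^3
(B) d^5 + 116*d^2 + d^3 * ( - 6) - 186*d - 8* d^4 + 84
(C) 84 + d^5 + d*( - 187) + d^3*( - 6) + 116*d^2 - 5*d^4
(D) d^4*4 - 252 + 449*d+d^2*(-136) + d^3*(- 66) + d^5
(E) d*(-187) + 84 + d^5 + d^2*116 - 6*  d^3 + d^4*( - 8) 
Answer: E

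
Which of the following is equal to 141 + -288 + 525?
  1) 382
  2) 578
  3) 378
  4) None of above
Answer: 3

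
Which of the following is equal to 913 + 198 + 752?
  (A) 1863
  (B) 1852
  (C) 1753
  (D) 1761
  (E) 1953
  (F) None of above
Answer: A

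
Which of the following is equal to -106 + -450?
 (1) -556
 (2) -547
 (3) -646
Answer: 1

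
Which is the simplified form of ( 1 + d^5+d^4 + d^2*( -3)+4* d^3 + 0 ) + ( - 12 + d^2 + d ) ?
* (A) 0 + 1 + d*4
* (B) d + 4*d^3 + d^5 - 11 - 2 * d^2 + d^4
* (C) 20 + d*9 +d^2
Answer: B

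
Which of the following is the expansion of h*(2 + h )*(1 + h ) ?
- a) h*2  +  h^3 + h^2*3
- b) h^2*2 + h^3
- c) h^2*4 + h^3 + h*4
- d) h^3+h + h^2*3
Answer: a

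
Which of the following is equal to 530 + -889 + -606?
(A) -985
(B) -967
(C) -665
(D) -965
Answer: D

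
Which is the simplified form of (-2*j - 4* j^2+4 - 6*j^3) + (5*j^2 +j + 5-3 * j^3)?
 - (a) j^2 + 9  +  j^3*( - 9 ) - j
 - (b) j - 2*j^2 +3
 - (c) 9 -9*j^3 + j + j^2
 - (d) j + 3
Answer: a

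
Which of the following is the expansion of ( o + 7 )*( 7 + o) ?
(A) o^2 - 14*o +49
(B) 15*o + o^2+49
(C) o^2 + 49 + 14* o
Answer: C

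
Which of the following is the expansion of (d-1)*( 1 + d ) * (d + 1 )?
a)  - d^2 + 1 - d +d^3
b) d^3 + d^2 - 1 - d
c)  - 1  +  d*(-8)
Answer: b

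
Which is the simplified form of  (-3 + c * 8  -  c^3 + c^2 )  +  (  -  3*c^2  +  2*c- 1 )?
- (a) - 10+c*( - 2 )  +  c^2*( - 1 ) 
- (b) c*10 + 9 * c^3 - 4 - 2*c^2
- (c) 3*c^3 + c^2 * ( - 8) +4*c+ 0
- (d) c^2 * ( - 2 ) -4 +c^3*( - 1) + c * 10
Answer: d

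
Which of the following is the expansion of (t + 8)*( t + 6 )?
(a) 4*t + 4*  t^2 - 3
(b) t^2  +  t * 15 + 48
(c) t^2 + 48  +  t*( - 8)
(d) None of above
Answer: d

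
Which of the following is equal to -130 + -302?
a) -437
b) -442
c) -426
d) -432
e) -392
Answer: d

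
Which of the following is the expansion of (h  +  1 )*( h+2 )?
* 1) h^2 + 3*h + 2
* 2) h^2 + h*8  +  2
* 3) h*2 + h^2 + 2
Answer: 1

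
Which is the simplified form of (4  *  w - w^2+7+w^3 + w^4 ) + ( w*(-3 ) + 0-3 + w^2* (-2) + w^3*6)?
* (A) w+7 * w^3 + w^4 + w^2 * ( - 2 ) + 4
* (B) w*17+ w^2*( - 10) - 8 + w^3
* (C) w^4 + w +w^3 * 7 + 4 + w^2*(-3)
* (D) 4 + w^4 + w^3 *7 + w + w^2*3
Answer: C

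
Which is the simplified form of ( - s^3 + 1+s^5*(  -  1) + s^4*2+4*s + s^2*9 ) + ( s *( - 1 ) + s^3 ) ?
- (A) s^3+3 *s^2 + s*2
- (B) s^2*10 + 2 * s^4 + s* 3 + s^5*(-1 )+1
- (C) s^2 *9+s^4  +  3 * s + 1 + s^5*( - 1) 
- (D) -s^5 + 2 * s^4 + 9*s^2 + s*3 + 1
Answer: D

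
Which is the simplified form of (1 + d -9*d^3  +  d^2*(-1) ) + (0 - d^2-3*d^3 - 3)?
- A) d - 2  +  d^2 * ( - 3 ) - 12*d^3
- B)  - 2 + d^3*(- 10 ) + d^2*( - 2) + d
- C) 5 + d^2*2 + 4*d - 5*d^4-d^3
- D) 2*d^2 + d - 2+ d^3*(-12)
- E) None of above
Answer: E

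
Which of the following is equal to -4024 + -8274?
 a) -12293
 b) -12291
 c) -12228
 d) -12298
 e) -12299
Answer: d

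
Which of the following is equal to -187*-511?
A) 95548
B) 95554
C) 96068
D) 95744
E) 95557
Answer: E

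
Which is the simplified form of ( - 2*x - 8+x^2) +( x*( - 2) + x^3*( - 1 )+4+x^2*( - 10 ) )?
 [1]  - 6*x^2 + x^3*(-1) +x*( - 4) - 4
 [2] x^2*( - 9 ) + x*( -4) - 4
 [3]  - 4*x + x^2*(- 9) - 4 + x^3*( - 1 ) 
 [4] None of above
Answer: 3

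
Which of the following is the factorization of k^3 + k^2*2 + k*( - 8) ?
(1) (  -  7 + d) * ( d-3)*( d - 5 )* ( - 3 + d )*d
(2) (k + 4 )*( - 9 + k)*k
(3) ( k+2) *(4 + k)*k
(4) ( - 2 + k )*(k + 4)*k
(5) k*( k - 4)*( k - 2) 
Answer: 4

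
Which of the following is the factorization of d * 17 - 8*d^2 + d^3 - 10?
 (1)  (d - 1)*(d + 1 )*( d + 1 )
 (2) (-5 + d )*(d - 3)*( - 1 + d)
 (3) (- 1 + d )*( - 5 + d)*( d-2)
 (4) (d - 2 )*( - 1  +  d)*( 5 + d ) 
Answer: 3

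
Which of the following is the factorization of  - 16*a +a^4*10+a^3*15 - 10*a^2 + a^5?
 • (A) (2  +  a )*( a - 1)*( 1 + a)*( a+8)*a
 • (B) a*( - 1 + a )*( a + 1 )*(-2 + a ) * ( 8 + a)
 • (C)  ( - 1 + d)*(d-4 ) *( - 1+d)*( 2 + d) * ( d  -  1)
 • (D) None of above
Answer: A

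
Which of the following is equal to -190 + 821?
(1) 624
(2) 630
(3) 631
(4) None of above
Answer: 3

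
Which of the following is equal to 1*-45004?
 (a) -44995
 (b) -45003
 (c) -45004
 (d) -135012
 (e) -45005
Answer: c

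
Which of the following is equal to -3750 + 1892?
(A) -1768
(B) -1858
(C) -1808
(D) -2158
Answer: B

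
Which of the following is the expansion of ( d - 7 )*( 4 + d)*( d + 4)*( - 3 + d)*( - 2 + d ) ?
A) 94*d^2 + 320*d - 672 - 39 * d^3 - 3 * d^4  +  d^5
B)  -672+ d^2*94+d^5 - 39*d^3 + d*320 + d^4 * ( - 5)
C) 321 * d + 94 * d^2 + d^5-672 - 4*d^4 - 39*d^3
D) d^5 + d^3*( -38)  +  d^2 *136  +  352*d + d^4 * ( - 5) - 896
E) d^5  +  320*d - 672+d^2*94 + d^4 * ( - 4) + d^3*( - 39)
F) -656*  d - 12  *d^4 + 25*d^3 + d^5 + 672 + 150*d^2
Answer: E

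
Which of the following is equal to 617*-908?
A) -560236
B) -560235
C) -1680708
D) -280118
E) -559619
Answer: A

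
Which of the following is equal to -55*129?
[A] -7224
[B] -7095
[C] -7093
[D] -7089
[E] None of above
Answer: B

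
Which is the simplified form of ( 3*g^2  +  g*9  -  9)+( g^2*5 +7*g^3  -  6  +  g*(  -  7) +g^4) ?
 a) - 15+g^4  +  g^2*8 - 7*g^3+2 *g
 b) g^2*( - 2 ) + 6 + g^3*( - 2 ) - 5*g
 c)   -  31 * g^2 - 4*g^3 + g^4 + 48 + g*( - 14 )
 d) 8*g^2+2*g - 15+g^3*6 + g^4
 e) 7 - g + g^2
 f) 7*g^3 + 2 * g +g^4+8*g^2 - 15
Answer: f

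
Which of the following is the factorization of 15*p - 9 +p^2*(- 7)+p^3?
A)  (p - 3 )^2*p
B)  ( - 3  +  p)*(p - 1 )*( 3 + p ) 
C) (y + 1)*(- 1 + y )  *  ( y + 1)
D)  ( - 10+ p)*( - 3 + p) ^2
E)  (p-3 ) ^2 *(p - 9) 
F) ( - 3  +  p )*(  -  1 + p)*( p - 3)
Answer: F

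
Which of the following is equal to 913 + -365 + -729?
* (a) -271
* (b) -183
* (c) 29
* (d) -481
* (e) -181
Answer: e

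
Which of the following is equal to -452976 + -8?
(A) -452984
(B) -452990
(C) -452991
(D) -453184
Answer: A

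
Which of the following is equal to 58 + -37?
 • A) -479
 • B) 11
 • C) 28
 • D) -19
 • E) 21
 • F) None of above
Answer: E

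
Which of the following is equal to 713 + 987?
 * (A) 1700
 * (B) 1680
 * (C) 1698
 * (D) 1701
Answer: A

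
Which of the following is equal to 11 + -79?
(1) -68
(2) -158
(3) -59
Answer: 1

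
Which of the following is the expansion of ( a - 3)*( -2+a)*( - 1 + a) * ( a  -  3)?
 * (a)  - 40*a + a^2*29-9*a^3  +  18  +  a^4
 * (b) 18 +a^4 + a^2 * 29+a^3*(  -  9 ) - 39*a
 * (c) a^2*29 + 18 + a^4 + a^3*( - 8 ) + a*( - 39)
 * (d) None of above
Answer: b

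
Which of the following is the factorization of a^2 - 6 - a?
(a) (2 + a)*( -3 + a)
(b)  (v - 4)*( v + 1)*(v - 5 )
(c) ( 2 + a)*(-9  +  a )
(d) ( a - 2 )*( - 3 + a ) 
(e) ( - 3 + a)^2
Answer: a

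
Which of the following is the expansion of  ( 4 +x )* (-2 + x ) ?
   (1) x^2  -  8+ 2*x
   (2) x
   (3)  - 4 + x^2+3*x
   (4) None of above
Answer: 1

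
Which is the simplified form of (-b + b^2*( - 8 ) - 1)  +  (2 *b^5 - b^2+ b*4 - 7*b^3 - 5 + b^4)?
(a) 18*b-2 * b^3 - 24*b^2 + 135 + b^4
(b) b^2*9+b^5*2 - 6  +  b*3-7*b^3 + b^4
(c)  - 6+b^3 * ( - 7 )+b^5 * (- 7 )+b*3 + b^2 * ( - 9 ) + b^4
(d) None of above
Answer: d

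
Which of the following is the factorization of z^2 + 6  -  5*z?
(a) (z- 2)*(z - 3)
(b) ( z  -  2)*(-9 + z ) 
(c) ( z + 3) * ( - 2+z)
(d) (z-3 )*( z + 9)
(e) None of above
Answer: a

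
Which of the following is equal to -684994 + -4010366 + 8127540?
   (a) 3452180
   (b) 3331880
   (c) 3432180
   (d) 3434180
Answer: c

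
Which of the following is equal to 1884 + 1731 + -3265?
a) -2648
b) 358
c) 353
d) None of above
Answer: d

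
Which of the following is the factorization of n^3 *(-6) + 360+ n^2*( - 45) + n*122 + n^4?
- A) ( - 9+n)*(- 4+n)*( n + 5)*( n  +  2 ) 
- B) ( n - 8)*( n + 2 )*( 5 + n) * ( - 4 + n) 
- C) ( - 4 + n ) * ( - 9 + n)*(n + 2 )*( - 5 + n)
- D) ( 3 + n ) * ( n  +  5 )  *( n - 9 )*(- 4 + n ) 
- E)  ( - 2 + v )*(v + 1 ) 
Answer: A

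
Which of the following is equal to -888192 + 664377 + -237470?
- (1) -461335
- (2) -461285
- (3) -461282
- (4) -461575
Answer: 2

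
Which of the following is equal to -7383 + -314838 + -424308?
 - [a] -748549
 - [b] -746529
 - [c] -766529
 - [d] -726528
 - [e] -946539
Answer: b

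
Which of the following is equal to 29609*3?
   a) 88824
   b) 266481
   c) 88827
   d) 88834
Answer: c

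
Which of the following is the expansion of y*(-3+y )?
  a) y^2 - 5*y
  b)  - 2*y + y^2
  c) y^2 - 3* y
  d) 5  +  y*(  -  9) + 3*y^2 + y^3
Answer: c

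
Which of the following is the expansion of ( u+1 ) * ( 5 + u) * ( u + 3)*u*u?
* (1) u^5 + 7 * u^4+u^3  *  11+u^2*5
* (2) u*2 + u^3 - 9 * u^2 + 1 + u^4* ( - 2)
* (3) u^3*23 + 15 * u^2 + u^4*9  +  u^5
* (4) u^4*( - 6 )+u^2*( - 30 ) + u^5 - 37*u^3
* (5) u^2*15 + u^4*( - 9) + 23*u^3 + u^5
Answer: 3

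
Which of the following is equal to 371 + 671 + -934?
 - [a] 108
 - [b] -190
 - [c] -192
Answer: a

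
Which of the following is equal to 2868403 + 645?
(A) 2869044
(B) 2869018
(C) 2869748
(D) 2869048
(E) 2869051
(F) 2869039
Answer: D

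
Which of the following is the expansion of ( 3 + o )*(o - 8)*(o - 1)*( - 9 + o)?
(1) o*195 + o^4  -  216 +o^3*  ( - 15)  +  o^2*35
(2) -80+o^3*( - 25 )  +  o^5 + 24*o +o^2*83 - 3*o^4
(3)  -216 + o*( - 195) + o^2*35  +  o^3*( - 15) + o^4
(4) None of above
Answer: 1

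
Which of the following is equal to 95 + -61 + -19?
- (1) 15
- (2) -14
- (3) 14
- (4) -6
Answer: 1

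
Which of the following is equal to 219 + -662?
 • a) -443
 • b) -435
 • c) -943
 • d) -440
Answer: a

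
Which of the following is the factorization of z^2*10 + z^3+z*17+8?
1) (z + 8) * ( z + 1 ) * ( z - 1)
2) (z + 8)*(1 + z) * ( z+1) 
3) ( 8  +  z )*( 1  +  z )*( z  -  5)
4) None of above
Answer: 2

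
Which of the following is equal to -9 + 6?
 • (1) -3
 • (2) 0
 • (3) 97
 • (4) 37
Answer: 1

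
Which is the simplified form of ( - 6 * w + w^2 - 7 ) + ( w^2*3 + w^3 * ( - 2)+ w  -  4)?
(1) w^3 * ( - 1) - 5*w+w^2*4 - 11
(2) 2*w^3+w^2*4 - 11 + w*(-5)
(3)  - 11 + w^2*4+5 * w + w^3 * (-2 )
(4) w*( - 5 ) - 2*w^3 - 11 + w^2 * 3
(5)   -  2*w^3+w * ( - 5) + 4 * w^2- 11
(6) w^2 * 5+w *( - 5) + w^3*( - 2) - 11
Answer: 5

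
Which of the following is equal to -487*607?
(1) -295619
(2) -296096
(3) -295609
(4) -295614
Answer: 3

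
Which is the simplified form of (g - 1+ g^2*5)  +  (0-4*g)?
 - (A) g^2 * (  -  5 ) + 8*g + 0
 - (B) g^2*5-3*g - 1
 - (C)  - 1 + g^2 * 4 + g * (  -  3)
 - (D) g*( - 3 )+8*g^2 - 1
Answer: B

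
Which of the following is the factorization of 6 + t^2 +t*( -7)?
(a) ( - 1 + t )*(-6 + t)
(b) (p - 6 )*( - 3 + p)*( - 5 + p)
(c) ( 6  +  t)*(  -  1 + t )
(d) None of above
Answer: a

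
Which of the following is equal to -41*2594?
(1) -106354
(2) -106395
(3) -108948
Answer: 1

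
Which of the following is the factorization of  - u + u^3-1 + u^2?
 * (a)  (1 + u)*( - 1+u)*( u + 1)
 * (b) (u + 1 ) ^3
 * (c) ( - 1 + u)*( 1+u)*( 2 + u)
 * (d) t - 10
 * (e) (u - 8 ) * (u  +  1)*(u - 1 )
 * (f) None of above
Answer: a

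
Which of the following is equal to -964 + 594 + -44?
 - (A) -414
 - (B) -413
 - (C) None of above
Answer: A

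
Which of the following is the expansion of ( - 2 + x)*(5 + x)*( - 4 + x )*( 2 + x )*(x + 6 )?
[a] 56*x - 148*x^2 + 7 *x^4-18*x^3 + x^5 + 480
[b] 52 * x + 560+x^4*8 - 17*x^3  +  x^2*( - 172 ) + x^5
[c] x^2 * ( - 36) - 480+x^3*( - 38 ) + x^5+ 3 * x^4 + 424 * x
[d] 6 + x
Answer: a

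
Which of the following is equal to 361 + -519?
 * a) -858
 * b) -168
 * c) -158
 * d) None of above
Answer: c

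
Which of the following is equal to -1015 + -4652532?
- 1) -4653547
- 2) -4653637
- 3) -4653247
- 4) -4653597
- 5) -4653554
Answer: 1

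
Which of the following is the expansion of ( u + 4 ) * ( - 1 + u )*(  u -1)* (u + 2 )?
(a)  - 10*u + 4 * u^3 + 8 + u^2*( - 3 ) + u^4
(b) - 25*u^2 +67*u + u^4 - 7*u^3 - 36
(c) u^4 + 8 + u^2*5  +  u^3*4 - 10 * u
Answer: a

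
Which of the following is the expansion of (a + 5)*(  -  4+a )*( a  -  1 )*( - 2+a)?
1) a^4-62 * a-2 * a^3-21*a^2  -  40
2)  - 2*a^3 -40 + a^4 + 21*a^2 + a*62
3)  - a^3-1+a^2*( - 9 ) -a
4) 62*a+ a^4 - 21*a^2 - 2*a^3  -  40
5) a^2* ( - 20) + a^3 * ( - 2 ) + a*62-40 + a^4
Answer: 4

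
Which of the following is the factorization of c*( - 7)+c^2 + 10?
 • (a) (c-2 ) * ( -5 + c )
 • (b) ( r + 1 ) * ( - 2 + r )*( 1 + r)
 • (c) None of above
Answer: a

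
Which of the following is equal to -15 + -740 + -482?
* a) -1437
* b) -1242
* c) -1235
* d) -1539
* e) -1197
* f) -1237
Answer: f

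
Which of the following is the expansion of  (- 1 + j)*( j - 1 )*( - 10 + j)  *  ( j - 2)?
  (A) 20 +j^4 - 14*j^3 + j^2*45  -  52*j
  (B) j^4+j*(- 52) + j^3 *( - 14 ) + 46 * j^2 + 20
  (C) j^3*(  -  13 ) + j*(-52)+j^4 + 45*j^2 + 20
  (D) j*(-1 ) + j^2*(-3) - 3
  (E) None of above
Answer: A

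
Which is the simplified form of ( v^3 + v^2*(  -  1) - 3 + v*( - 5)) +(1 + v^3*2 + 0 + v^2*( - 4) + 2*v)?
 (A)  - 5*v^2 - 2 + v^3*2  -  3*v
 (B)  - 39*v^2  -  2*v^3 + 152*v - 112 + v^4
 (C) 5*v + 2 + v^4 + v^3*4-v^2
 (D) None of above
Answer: D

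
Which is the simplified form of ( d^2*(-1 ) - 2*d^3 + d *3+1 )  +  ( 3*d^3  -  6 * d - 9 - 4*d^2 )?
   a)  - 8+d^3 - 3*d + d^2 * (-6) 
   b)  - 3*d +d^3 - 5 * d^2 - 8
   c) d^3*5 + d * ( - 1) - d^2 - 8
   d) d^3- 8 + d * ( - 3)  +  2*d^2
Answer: b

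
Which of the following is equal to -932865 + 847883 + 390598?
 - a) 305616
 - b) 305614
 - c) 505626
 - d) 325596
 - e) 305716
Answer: a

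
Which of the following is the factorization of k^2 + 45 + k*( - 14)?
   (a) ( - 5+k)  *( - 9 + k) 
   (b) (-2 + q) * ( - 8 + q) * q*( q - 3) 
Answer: a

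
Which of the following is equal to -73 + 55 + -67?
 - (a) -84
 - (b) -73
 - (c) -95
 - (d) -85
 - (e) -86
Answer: d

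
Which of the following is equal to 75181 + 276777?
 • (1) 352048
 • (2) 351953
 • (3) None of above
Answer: 3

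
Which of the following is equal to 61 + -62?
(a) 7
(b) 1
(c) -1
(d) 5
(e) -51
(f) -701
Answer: c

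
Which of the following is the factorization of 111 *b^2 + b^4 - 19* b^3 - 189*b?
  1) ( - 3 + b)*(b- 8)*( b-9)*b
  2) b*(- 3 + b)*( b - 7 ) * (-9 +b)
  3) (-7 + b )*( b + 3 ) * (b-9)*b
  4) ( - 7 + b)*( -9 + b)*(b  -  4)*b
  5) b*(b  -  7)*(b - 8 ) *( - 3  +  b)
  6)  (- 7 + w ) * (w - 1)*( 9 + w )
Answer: 2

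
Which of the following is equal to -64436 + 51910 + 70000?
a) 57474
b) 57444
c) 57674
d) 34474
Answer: a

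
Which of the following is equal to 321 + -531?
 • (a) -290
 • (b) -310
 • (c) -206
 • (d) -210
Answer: d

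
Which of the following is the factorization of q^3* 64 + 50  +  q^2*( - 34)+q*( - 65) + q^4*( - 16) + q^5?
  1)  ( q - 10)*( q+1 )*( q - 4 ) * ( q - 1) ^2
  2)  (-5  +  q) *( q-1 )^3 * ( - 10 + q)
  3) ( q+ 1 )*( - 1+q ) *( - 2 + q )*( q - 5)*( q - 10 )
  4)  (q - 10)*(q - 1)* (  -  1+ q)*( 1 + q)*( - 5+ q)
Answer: 4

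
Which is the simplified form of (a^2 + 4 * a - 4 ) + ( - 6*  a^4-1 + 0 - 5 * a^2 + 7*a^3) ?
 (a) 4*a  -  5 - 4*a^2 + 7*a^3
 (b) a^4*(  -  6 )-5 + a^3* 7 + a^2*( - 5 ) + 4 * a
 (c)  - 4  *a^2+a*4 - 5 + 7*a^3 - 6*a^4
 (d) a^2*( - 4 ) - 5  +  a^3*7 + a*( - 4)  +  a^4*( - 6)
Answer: c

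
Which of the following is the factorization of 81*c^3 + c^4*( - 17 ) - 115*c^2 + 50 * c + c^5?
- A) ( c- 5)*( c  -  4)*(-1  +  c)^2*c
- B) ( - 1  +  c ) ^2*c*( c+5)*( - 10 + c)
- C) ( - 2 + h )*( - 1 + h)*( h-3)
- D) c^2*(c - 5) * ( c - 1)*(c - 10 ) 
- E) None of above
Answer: E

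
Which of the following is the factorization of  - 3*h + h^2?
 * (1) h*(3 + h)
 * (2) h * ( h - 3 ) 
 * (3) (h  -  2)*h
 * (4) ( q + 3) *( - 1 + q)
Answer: 2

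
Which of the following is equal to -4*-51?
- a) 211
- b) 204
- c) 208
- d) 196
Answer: b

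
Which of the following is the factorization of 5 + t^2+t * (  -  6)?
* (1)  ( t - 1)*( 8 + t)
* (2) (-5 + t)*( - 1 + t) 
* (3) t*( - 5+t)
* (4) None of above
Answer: 2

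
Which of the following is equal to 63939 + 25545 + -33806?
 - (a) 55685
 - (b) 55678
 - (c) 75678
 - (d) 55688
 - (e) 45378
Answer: b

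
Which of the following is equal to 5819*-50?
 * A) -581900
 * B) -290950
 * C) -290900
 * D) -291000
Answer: B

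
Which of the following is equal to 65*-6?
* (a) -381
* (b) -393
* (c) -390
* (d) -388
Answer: c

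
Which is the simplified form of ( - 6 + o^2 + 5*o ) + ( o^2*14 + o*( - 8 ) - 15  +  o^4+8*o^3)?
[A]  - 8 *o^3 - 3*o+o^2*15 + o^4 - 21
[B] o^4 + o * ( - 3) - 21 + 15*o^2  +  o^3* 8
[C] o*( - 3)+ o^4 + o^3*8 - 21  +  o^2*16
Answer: B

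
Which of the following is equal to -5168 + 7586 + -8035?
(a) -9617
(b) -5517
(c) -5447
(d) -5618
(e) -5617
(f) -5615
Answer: e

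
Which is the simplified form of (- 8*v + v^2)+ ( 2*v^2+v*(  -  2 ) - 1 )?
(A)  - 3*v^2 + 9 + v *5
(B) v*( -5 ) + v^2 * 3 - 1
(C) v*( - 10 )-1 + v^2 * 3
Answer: C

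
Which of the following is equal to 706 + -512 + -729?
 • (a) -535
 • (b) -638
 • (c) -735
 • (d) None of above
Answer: a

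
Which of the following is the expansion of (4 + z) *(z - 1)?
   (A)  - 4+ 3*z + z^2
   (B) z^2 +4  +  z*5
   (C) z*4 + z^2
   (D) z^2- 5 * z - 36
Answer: A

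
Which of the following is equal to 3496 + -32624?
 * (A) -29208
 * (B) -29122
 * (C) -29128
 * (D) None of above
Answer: C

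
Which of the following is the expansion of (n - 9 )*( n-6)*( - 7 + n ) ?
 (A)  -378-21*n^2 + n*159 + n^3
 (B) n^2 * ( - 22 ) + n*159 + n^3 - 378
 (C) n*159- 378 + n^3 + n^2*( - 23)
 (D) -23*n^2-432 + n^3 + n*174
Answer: B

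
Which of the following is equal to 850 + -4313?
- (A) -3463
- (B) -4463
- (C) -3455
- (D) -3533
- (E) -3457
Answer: A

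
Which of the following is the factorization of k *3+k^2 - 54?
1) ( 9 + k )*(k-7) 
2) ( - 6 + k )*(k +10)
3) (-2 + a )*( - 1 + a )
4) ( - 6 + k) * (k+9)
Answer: 4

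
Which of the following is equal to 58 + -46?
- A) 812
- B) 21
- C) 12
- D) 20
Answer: C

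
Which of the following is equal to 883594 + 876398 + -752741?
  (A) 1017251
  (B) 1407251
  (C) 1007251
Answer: C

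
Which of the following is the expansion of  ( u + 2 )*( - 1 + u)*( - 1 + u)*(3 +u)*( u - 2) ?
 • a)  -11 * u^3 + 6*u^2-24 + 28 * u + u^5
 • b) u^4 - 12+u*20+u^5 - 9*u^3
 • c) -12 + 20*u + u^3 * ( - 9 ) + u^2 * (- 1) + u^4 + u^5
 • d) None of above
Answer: c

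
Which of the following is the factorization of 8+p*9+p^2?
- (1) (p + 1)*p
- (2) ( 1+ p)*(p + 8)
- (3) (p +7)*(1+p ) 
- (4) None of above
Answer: 2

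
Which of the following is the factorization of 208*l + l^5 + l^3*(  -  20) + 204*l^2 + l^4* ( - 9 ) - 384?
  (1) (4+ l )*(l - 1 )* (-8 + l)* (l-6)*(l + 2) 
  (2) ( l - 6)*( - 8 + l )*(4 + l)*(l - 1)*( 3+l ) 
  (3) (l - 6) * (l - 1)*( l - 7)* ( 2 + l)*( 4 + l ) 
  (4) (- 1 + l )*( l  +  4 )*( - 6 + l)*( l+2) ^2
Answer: 1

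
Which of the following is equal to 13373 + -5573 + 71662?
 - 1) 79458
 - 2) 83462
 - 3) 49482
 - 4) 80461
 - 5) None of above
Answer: 5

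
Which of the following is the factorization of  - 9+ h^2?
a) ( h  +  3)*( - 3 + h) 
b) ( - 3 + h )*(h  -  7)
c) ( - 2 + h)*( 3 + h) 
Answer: a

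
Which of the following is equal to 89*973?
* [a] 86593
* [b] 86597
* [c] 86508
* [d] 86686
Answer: b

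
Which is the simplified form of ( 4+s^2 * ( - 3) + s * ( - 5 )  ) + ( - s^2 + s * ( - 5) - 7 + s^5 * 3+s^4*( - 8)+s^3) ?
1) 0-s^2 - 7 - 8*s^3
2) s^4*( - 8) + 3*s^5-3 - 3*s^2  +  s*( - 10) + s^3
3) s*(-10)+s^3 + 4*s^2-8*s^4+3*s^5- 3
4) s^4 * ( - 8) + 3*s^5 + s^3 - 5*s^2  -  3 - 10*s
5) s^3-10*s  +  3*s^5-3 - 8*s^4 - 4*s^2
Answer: 5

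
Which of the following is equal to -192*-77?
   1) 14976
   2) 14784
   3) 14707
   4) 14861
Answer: 2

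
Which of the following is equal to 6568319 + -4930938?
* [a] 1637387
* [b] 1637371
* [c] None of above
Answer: c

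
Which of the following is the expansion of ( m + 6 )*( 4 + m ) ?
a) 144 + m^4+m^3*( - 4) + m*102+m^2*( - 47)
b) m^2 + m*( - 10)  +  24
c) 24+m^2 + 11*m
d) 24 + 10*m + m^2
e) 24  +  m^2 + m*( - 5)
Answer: d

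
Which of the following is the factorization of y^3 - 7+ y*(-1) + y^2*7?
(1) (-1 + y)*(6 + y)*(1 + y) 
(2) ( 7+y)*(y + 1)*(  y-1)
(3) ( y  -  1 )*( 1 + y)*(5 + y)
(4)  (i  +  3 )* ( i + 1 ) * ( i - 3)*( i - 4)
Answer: 2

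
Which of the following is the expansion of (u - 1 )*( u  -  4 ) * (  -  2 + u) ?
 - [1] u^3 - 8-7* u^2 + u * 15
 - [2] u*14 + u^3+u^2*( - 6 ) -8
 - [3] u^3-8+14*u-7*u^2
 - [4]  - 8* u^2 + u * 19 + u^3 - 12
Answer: 3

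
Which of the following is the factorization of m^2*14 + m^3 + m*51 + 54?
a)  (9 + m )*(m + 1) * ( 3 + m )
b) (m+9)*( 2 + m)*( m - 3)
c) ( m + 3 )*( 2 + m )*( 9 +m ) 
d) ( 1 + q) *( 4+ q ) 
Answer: c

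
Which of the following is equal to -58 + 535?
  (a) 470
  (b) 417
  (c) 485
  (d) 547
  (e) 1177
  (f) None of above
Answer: f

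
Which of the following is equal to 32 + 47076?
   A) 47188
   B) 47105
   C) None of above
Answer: C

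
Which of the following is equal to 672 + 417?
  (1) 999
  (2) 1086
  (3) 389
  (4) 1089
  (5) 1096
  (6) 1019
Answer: 4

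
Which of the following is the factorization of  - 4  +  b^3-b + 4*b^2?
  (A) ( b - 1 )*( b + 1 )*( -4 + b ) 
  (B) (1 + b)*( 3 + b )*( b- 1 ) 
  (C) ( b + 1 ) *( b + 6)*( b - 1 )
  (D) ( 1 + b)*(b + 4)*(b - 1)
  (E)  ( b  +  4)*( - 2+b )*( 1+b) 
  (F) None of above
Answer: D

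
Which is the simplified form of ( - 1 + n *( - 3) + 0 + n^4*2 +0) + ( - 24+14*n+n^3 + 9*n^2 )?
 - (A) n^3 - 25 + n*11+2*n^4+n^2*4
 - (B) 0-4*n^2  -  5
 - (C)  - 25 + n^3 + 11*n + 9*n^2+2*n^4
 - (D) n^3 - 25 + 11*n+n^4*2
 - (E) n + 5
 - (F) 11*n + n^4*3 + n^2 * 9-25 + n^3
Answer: C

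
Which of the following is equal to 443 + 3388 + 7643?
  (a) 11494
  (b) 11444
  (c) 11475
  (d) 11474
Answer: d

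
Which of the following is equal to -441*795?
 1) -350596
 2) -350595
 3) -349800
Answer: 2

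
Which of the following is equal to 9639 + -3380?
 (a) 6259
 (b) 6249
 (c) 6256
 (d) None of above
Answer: a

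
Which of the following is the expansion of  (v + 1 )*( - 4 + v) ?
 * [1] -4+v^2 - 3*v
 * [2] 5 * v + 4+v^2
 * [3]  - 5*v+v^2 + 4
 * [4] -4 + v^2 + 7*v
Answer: 1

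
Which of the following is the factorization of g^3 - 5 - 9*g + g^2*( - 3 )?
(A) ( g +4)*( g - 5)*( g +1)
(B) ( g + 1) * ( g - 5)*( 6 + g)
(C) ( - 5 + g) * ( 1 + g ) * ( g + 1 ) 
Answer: C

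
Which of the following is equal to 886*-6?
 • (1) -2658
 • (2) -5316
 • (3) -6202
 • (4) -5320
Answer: 2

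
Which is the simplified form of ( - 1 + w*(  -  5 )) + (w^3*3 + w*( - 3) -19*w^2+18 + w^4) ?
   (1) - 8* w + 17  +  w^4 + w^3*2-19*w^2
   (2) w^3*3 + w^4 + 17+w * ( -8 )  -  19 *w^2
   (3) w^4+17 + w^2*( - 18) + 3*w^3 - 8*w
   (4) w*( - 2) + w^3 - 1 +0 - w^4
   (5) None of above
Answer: 2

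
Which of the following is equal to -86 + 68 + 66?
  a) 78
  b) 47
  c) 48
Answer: c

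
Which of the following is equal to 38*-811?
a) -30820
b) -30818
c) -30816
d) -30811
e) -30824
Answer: b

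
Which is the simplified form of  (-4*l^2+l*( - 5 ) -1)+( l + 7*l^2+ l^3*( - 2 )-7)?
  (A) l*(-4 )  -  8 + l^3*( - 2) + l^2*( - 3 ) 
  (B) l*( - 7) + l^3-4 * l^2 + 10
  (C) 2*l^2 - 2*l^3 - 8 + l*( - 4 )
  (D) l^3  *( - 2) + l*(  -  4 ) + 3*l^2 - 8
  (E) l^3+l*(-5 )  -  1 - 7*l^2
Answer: D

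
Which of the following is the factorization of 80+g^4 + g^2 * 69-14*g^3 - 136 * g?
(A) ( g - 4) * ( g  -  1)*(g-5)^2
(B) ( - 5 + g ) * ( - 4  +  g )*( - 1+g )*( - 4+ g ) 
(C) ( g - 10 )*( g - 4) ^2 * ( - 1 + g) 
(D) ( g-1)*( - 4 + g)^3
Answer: B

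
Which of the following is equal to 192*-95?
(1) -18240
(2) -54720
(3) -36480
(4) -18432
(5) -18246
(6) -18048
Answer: 1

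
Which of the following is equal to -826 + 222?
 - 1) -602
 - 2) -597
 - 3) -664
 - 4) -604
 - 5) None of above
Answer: 4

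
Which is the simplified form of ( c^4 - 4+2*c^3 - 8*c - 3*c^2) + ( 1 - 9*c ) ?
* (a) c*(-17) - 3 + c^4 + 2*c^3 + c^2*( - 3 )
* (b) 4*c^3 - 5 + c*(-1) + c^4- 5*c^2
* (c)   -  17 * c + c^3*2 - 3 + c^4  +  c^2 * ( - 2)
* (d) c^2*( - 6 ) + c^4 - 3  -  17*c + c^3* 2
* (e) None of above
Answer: a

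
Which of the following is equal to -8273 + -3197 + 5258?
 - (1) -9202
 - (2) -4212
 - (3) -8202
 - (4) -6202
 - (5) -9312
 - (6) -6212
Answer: 6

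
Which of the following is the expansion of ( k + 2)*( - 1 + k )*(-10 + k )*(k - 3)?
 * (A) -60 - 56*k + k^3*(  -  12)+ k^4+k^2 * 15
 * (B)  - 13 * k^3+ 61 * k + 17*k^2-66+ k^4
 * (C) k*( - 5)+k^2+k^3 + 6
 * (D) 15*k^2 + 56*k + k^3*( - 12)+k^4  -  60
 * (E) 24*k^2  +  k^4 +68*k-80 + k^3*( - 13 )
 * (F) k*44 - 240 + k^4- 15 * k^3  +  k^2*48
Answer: D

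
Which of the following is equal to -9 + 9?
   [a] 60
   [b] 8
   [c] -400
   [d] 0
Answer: d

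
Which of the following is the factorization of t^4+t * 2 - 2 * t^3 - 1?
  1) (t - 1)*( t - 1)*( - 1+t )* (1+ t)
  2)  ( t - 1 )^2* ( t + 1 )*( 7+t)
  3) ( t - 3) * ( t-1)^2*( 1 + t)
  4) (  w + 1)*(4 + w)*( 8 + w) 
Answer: 1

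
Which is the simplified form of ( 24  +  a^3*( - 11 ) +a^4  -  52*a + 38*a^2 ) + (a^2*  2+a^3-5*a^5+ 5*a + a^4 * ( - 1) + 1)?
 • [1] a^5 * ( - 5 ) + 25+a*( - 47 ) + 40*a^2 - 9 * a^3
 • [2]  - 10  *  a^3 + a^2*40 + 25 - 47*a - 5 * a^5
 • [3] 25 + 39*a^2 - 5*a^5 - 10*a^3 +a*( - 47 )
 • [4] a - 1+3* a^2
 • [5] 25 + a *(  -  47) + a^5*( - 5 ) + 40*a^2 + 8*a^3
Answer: 2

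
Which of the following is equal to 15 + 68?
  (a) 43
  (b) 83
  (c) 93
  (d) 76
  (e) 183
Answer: b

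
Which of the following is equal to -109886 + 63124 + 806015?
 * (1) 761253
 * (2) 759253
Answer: 2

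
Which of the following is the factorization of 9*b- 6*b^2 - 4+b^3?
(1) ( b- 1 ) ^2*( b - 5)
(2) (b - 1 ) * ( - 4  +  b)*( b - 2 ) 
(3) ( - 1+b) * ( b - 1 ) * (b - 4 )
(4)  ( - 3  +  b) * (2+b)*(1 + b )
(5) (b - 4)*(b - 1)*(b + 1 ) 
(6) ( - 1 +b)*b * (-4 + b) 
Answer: 3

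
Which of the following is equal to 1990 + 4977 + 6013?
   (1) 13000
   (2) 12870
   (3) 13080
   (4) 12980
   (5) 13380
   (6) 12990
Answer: 4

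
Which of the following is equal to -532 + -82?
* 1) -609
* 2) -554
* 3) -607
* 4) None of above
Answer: 4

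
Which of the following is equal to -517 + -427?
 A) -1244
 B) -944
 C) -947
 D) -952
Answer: B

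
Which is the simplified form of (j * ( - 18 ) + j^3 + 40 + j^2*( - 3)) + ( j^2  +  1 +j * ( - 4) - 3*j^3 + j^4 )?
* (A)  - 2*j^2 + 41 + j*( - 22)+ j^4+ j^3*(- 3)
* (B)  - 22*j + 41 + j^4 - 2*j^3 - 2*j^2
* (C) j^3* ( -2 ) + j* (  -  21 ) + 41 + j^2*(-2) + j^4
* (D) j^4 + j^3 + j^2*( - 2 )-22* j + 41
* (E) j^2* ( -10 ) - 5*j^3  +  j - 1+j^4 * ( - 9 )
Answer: B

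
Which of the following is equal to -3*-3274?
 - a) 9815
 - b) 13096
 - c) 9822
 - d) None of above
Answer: c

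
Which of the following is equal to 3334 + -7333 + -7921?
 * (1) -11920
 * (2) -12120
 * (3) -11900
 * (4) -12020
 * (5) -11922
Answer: 1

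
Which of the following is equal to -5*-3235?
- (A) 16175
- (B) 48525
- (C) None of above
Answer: A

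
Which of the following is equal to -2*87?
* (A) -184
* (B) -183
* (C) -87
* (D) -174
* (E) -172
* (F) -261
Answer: D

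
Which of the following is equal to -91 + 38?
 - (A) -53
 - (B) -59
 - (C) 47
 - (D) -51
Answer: A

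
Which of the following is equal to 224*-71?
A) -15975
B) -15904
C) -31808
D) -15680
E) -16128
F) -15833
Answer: B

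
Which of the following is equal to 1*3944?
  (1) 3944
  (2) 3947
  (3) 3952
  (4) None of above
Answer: 1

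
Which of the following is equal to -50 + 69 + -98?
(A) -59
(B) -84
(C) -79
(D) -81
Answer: C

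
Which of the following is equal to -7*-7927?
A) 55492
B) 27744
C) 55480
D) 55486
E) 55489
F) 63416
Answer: E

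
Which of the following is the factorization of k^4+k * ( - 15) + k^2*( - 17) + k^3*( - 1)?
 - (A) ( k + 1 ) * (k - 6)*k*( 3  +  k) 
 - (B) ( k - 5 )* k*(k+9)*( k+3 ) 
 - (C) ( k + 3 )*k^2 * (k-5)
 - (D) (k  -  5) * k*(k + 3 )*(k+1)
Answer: D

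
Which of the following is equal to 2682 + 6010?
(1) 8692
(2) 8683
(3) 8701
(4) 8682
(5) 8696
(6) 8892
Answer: 1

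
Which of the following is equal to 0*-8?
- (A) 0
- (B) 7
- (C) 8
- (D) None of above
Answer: A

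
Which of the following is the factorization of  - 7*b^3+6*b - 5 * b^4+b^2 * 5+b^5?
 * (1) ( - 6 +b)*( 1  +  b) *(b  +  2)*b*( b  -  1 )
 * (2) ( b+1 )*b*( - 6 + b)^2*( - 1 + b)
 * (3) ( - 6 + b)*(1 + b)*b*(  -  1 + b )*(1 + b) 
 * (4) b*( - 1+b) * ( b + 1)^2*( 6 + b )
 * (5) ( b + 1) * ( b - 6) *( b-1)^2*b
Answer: 3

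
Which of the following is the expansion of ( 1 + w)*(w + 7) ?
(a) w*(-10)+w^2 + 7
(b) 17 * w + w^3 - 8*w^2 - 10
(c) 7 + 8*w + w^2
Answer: c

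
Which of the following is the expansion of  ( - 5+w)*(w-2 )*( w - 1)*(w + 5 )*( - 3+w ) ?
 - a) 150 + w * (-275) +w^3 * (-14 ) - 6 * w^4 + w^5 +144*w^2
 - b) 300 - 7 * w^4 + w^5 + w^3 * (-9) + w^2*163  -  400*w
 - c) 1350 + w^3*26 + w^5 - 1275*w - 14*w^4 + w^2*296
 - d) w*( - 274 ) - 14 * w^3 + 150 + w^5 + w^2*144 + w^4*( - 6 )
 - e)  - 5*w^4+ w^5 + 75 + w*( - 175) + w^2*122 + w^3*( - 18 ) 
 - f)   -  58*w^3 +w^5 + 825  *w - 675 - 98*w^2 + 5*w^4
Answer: a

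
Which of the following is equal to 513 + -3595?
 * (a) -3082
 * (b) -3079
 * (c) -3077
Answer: a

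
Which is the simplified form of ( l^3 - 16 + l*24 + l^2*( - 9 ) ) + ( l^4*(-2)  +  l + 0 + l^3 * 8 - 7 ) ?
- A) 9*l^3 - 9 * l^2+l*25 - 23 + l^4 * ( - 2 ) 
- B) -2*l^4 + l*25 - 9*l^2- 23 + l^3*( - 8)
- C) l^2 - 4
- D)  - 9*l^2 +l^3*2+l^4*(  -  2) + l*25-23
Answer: A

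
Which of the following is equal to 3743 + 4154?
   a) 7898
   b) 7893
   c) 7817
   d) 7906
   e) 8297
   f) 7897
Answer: f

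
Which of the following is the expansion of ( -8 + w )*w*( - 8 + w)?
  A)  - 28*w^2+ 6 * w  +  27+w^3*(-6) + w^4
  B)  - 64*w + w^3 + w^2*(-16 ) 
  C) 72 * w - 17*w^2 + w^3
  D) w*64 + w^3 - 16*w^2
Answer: D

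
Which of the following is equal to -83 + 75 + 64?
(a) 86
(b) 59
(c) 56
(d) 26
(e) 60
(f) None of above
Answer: c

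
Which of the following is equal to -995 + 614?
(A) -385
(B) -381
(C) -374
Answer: B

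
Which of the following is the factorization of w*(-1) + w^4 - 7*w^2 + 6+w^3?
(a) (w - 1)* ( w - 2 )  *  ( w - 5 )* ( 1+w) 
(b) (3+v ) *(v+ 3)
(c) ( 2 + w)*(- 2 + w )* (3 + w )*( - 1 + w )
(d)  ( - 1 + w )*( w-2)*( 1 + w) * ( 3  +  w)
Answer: d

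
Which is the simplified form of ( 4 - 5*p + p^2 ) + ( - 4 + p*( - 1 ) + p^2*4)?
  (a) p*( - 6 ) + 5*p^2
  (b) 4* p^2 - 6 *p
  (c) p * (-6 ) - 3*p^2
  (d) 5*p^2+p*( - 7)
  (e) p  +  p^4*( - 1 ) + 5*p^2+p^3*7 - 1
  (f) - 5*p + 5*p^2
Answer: a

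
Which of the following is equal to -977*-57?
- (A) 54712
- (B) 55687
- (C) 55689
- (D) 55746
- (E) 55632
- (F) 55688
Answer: C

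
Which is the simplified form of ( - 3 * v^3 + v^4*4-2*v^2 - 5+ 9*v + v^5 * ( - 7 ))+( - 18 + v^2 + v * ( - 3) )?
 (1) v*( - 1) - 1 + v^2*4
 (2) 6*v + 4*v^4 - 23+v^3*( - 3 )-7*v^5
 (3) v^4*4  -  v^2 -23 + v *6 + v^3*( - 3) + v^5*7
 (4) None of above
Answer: 4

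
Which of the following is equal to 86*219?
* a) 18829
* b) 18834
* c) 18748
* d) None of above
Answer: b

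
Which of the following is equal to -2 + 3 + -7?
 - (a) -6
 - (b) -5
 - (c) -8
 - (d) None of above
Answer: a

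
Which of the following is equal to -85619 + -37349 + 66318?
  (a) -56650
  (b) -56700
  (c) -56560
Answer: a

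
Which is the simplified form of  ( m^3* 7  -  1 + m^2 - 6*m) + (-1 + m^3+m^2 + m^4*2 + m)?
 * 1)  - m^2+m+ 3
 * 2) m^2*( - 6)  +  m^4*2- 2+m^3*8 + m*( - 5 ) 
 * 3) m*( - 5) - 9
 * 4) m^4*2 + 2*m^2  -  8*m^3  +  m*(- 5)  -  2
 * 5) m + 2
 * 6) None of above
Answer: 6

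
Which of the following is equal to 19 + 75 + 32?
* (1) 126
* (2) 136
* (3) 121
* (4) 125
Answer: 1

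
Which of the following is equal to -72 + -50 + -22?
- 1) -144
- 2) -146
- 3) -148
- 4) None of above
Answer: 1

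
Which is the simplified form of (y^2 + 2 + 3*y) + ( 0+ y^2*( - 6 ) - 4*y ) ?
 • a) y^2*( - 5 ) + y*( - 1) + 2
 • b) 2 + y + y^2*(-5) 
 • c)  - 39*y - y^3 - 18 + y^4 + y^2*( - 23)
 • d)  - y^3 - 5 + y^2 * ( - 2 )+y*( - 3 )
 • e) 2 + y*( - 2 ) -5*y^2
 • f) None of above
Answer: a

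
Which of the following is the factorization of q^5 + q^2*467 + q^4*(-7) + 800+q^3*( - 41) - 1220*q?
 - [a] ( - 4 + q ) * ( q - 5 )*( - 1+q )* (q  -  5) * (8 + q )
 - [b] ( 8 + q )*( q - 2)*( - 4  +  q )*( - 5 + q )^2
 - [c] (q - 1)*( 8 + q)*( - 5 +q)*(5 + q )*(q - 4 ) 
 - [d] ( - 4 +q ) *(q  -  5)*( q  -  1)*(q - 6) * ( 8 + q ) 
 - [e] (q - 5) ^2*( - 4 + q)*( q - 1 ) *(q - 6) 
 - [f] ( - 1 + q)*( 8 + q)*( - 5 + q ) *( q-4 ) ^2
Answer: a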